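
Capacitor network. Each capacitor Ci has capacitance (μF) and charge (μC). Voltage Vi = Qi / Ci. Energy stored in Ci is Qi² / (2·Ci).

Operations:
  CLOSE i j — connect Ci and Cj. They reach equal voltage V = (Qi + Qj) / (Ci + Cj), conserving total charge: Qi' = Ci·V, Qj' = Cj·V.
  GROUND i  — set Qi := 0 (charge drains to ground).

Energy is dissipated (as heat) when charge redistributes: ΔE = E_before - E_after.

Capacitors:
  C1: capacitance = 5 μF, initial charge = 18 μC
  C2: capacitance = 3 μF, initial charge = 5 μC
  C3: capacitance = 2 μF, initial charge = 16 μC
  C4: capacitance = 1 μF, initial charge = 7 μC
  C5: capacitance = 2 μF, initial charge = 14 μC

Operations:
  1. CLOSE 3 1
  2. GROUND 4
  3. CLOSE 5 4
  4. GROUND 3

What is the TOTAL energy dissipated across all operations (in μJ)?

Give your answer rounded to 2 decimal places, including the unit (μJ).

Initial: C1(5μF, Q=18μC, V=3.60V), C2(3μF, Q=5μC, V=1.67V), C3(2μF, Q=16μC, V=8.00V), C4(1μF, Q=7μC, V=7.00V), C5(2μF, Q=14μC, V=7.00V)
Op 1: CLOSE 3-1: Q_total=34.00, C_total=7.00, V=4.86; Q3=9.71, Q1=24.29; dissipated=13.829
Op 2: GROUND 4: Q4=0; energy lost=24.500
Op 3: CLOSE 5-4: Q_total=14.00, C_total=3.00, V=4.67; Q5=9.33, Q4=4.67; dissipated=16.333
Op 4: GROUND 3: Q3=0; energy lost=23.592
Total dissipated: 78.254 μJ

Answer: 78.25 μJ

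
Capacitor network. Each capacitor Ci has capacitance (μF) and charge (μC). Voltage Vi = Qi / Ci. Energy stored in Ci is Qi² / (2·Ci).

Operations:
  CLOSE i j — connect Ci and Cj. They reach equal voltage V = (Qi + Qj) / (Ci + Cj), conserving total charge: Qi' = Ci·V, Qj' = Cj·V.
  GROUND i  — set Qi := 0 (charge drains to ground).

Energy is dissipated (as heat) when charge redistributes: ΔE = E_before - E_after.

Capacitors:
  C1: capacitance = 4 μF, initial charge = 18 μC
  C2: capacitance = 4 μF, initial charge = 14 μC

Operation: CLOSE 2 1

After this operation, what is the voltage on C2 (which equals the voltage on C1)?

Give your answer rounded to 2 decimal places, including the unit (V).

Answer: 4.00 V

Derivation:
Initial: C1(4μF, Q=18μC, V=4.50V), C2(4μF, Q=14μC, V=3.50V)
Op 1: CLOSE 2-1: Q_total=32.00, C_total=8.00, V=4.00; Q2=16.00, Q1=16.00; dissipated=1.000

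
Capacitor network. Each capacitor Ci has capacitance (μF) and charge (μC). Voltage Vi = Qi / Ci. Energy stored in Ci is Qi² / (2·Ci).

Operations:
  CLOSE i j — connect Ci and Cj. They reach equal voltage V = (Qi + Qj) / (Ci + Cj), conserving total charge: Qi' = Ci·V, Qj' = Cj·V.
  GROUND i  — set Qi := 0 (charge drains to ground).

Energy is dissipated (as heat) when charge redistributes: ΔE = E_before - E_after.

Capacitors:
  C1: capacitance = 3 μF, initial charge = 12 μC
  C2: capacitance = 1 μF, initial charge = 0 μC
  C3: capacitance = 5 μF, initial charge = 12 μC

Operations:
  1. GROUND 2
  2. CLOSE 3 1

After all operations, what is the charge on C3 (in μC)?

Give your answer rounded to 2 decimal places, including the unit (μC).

Answer: 15.00 μC

Derivation:
Initial: C1(3μF, Q=12μC, V=4.00V), C2(1μF, Q=0μC, V=0.00V), C3(5μF, Q=12μC, V=2.40V)
Op 1: GROUND 2: Q2=0; energy lost=0.000
Op 2: CLOSE 3-1: Q_total=24.00, C_total=8.00, V=3.00; Q3=15.00, Q1=9.00; dissipated=2.400
Final charges: Q1=9.00, Q2=0.00, Q3=15.00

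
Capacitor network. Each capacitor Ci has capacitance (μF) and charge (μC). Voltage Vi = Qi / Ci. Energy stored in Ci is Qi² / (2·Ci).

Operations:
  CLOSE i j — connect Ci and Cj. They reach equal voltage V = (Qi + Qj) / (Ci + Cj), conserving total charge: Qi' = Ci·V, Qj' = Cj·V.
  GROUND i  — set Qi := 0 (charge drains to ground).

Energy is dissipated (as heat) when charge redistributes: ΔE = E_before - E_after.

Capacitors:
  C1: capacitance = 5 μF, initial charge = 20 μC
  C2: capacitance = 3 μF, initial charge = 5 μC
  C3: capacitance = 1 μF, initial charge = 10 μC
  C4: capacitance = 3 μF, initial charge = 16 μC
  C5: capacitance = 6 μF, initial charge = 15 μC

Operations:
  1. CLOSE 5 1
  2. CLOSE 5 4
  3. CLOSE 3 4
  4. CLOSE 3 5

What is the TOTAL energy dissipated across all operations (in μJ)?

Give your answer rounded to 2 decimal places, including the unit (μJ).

Initial: C1(5μF, Q=20μC, V=4.00V), C2(3μF, Q=5μC, V=1.67V), C3(1μF, Q=10μC, V=10.00V), C4(3μF, Q=16μC, V=5.33V), C5(6μF, Q=15μC, V=2.50V)
Op 1: CLOSE 5-1: Q_total=35.00, C_total=11.00, V=3.18; Q5=19.09, Q1=15.91; dissipated=3.068
Op 2: CLOSE 5-4: Q_total=35.09, C_total=9.00, V=3.90; Q5=23.39, Q4=11.70; dissipated=4.629
Op 3: CLOSE 3-4: Q_total=21.70, C_total=4.00, V=5.42; Q3=5.42, Q4=16.27; dissipated=13.958
Op 4: CLOSE 3-5: Q_total=28.82, C_total=7.00, V=4.12; Q3=4.12, Q5=24.70; dissipated=0.997
Total dissipated: 22.653 μJ

Answer: 22.65 μJ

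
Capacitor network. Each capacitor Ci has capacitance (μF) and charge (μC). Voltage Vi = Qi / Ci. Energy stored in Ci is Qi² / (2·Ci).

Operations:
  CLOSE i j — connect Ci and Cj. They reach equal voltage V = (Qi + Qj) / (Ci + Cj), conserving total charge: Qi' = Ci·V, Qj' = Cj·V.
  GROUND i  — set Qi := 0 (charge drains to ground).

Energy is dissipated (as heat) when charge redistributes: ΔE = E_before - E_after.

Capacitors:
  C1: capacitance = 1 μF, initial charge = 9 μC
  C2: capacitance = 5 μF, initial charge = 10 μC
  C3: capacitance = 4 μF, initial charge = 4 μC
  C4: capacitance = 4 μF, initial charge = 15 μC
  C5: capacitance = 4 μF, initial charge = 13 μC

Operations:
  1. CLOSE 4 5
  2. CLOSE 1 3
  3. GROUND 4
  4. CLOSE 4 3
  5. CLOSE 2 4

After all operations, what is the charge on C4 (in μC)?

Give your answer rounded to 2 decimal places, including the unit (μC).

Initial: C1(1μF, Q=9μC, V=9.00V), C2(5μF, Q=10μC, V=2.00V), C3(4μF, Q=4μC, V=1.00V), C4(4μF, Q=15μC, V=3.75V), C5(4μF, Q=13μC, V=3.25V)
Op 1: CLOSE 4-5: Q_total=28.00, C_total=8.00, V=3.50; Q4=14.00, Q5=14.00; dissipated=0.250
Op 2: CLOSE 1-3: Q_total=13.00, C_total=5.00, V=2.60; Q1=2.60, Q3=10.40; dissipated=25.600
Op 3: GROUND 4: Q4=0; energy lost=24.500
Op 4: CLOSE 4-3: Q_total=10.40, C_total=8.00, V=1.30; Q4=5.20, Q3=5.20; dissipated=6.760
Op 5: CLOSE 2-4: Q_total=15.20, C_total=9.00, V=1.69; Q2=8.44, Q4=6.76; dissipated=0.544
Final charges: Q1=2.60, Q2=8.44, Q3=5.20, Q4=6.76, Q5=14.00

Answer: 6.76 μC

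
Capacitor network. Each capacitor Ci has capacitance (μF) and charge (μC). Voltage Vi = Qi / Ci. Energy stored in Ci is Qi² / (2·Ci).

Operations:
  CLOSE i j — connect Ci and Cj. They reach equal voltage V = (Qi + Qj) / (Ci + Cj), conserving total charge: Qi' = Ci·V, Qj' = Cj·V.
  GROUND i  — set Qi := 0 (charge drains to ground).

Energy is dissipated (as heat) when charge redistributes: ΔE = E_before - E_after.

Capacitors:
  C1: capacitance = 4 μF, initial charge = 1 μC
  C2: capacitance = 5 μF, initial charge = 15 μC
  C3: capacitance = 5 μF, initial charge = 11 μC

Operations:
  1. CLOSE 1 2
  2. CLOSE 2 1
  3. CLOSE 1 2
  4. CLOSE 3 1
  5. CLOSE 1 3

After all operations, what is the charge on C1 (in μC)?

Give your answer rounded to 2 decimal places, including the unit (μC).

Initial: C1(4μF, Q=1μC, V=0.25V), C2(5μF, Q=15μC, V=3.00V), C3(5μF, Q=11μC, V=2.20V)
Op 1: CLOSE 1-2: Q_total=16.00, C_total=9.00, V=1.78; Q1=7.11, Q2=8.89; dissipated=8.403
Op 2: CLOSE 2-1: Q_total=16.00, C_total=9.00, V=1.78; Q2=8.89, Q1=7.11; dissipated=0.000
Op 3: CLOSE 1-2: Q_total=16.00, C_total=9.00, V=1.78; Q1=7.11, Q2=8.89; dissipated=0.000
Op 4: CLOSE 3-1: Q_total=18.11, C_total=9.00, V=2.01; Q3=10.06, Q1=8.05; dissipated=0.198
Op 5: CLOSE 1-3: Q_total=18.11, C_total=9.00, V=2.01; Q1=8.05, Q3=10.06; dissipated=0.000
Final charges: Q1=8.05, Q2=8.89, Q3=10.06

Answer: 8.05 μC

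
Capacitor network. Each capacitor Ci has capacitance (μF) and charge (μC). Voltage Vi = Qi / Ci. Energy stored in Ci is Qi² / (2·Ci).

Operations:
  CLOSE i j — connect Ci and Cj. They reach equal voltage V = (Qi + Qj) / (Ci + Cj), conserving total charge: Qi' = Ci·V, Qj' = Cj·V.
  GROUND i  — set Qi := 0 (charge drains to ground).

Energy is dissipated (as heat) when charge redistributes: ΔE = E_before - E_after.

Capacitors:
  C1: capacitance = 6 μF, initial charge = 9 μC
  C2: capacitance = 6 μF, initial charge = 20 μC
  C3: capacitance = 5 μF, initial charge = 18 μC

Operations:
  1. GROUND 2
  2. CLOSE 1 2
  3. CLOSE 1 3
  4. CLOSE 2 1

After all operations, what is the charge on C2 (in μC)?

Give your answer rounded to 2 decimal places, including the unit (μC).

Answer: 8.39 μC

Derivation:
Initial: C1(6μF, Q=9μC, V=1.50V), C2(6μF, Q=20μC, V=3.33V), C3(5μF, Q=18μC, V=3.60V)
Op 1: GROUND 2: Q2=0; energy lost=33.333
Op 2: CLOSE 1-2: Q_total=9.00, C_total=12.00, V=0.75; Q1=4.50, Q2=4.50; dissipated=3.375
Op 3: CLOSE 1-3: Q_total=22.50, C_total=11.00, V=2.05; Q1=12.27, Q3=10.23; dissipated=11.076
Op 4: CLOSE 2-1: Q_total=16.77, C_total=12.00, V=1.40; Q2=8.39, Q1=8.39; dissipated=2.517
Final charges: Q1=8.39, Q2=8.39, Q3=10.23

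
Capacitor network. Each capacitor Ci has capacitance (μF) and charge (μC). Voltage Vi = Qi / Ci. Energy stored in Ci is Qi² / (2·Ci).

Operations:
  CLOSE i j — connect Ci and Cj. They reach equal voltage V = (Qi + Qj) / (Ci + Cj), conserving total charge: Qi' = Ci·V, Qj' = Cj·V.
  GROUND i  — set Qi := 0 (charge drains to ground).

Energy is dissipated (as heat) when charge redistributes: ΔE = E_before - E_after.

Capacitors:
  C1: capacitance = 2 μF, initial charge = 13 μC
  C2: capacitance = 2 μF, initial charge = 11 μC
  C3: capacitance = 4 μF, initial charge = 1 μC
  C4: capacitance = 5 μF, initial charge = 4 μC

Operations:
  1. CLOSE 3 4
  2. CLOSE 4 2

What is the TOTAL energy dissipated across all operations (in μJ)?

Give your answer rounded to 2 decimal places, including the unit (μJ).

Answer: 17.80 μJ

Derivation:
Initial: C1(2μF, Q=13μC, V=6.50V), C2(2μF, Q=11μC, V=5.50V), C3(4μF, Q=1μC, V=0.25V), C4(5μF, Q=4μC, V=0.80V)
Op 1: CLOSE 3-4: Q_total=5.00, C_total=9.00, V=0.56; Q3=2.22, Q4=2.78; dissipated=0.336
Op 2: CLOSE 4-2: Q_total=13.78, C_total=7.00, V=1.97; Q4=9.84, Q2=3.94; dissipated=17.463
Total dissipated: 17.799 μJ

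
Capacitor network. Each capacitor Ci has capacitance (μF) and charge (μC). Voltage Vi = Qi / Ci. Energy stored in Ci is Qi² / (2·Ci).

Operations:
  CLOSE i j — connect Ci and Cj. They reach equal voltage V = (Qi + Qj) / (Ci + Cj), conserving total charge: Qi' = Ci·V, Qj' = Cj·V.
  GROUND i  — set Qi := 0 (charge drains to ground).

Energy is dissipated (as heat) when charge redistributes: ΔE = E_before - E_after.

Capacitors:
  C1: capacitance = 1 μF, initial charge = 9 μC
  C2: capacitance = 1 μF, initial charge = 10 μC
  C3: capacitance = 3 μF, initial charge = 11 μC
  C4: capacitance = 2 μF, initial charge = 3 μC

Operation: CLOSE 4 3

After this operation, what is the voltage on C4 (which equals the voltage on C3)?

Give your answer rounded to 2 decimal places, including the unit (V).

Initial: C1(1μF, Q=9μC, V=9.00V), C2(1μF, Q=10μC, V=10.00V), C3(3μF, Q=11μC, V=3.67V), C4(2μF, Q=3μC, V=1.50V)
Op 1: CLOSE 4-3: Q_total=14.00, C_total=5.00, V=2.80; Q4=5.60, Q3=8.40; dissipated=2.817

Answer: 2.80 V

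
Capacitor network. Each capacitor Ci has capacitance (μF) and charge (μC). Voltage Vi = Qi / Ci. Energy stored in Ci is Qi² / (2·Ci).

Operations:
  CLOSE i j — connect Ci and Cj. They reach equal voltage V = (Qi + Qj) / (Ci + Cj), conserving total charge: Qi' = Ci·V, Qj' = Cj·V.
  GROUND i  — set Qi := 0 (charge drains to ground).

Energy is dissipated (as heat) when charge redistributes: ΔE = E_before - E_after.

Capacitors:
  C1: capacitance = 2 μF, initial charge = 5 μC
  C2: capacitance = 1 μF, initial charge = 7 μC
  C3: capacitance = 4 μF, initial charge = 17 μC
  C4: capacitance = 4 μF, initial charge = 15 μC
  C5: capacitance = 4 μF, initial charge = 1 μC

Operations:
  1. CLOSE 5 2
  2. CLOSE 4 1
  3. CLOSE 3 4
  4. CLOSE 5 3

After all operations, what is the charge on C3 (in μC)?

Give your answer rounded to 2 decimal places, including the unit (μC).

Initial: C1(2μF, Q=5μC, V=2.50V), C2(1μF, Q=7μC, V=7.00V), C3(4μF, Q=17μC, V=4.25V), C4(4μF, Q=15μC, V=3.75V), C5(4μF, Q=1μC, V=0.25V)
Op 1: CLOSE 5-2: Q_total=8.00, C_total=5.00, V=1.60; Q5=6.40, Q2=1.60; dissipated=18.225
Op 2: CLOSE 4-1: Q_total=20.00, C_total=6.00, V=3.33; Q4=13.33, Q1=6.67; dissipated=1.042
Op 3: CLOSE 3-4: Q_total=30.33, C_total=8.00, V=3.79; Q3=15.17, Q4=15.17; dissipated=0.840
Op 4: CLOSE 5-3: Q_total=21.57, C_total=8.00, V=2.70; Q5=10.78, Q3=10.78; dissipated=4.803
Final charges: Q1=6.67, Q2=1.60, Q3=10.78, Q4=15.17, Q5=10.78

Answer: 10.78 μC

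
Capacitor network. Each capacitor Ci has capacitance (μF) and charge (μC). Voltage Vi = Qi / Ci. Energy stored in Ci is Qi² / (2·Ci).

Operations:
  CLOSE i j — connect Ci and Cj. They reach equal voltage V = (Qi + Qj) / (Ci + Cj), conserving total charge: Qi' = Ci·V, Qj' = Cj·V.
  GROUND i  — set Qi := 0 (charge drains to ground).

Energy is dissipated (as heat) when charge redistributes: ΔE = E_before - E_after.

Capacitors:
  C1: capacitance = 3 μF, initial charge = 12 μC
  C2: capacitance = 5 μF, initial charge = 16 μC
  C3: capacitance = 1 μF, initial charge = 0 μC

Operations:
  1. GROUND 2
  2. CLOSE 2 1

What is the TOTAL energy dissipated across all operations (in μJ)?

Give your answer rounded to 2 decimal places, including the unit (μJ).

Answer: 40.60 μJ

Derivation:
Initial: C1(3μF, Q=12μC, V=4.00V), C2(5μF, Q=16μC, V=3.20V), C3(1μF, Q=0μC, V=0.00V)
Op 1: GROUND 2: Q2=0; energy lost=25.600
Op 2: CLOSE 2-1: Q_total=12.00, C_total=8.00, V=1.50; Q2=7.50, Q1=4.50; dissipated=15.000
Total dissipated: 40.600 μJ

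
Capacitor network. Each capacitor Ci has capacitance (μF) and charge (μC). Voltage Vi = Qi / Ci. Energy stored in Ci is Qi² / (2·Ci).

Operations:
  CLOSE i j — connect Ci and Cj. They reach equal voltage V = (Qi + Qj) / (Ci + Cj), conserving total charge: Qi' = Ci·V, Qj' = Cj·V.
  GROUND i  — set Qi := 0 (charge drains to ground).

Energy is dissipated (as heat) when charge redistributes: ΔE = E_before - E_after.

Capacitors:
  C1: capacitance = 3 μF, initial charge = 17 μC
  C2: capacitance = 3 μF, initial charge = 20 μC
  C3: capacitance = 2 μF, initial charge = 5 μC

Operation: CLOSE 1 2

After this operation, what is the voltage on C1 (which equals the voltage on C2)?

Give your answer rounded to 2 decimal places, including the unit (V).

Answer: 6.17 V

Derivation:
Initial: C1(3μF, Q=17μC, V=5.67V), C2(3μF, Q=20μC, V=6.67V), C3(2μF, Q=5μC, V=2.50V)
Op 1: CLOSE 1-2: Q_total=37.00, C_total=6.00, V=6.17; Q1=18.50, Q2=18.50; dissipated=0.750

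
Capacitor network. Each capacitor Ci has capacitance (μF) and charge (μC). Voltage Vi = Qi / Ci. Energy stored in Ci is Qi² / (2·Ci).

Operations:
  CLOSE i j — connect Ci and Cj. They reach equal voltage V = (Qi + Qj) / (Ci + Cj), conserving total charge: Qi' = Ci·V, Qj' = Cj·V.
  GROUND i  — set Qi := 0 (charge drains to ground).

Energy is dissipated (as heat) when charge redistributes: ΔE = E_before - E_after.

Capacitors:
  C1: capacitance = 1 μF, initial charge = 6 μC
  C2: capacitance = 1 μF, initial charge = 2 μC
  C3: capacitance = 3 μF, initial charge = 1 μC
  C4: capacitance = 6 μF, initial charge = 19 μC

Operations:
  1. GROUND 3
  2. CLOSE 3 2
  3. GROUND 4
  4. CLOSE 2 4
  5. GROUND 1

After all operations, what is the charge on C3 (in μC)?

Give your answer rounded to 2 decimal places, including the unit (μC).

Initial: C1(1μF, Q=6μC, V=6.00V), C2(1μF, Q=2μC, V=2.00V), C3(3μF, Q=1μC, V=0.33V), C4(6μF, Q=19μC, V=3.17V)
Op 1: GROUND 3: Q3=0; energy lost=0.167
Op 2: CLOSE 3-2: Q_total=2.00, C_total=4.00, V=0.50; Q3=1.50, Q2=0.50; dissipated=1.500
Op 3: GROUND 4: Q4=0; energy lost=30.083
Op 4: CLOSE 2-4: Q_total=0.50, C_total=7.00, V=0.07; Q2=0.07, Q4=0.43; dissipated=0.107
Op 5: GROUND 1: Q1=0; energy lost=18.000
Final charges: Q1=0.00, Q2=0.07, Q3=1.50, Q4=0.43

Answer: 1.50 μC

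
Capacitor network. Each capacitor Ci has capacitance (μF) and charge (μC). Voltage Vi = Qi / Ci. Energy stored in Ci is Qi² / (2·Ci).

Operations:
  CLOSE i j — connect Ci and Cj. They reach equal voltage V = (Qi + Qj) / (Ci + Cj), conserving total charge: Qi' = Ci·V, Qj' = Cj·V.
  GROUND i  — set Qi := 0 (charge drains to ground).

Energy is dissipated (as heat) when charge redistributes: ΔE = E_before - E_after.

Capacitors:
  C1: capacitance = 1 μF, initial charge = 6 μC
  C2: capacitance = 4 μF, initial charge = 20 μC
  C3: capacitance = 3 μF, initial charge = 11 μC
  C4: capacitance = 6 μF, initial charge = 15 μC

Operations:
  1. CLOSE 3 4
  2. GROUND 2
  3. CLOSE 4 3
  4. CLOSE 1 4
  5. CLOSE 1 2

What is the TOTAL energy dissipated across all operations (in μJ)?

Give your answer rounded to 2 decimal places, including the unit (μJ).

Initial: C1(1μF, Q=6μC, V=6.00V), C2(4μF, Q=20μC, V=5.00V), C3(3μF, Q=11μC, V=3.67V), C4(6μF, Q=15μC, V=2.50V)
Op 1: CLOSE 3-4: Q_total=26.00, C_total=9.00, V=2.89; Q3=8.67, Q4=17.33; dissipated=1.361
Op 2: GROUND 2: Q2=0; energy lost=50.000
Op 3: CLOSE 4-3: Q_total=26.00, C_total=9.00, V=2.89; Q4=17.33, Q3=8.67; dissipated=0.000
Op 4: CLOSE 1-4: Q_total=23.33, C_total=7.00, V=3.33; Q1=3.33, Q4=20.00; dissipated=4.148
Op 5: CLOSE 1-2: Q_total=3.33, C_total=5.00, V=0.67; Q1=0.67, Q2=2.67; dissipated=4.444
Total dissipated: 59.954 μJ

Answer: 59.95 μJ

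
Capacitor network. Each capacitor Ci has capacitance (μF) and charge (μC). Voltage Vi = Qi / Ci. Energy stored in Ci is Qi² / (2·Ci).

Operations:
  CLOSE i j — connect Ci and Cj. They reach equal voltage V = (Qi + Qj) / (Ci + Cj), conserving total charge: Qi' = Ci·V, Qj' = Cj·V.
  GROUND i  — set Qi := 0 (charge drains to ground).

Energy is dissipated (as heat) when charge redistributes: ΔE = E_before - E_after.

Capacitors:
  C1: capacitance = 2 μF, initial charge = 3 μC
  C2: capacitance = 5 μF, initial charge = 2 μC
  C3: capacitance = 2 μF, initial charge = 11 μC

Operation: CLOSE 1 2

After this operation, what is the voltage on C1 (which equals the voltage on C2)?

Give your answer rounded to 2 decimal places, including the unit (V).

Answer: 0.71 V

Derivation:
Initial: C1(2μF, Q=3μC, V=1.50V), C2(5μF, Q=2μC, V=0.40V), C3(2μF, Q=11μC, V=5.50V)
Op 1: CLOSE 1-2: Q_total=5.00, C_total=7.00, V=0.71; Q1=1.43, Q2=3.57; dissipated=0.864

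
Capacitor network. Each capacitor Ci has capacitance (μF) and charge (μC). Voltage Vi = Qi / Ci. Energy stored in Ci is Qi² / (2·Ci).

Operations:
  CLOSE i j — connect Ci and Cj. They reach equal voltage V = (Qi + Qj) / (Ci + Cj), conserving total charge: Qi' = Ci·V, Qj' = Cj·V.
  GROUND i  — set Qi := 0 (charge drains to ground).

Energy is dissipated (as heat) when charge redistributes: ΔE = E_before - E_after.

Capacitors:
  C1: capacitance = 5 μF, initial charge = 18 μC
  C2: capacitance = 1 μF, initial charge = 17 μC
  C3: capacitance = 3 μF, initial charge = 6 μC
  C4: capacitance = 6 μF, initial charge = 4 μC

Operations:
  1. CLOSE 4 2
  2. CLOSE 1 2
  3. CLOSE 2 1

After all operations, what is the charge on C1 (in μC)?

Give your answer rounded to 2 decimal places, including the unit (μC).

Answer: 17.50 μC

Derivation:
Initial: C1(5μF, Q=18μC, V=3.60V), C2(1μF, Q=17μC, V=17.00V), C3(3μF, Q=6μC, V=2.00V), C4(6μF, Q=4μC, V=0.67V)
Op 1: CLOSE 4-2: Q_total=21.00, C_total=7.00, V=3.00; Q4=18.00, Q2=3.00; dissipated=114.333
Op 2: CLOSE 1-2: Q_total=21.00, C_total=6.00, V=3.50; Q1=17.50, Q2=3.50; dissipated=0.150
Op 3: CLOSE 2-1: Q_total=21.00, C_total=6.00, V=3.50; Q2=3.50, Q1=17.50; dissipated=0.000
Final charges: Q1=17.50, Q2=3.50, Q3=6.00, Q4=18.00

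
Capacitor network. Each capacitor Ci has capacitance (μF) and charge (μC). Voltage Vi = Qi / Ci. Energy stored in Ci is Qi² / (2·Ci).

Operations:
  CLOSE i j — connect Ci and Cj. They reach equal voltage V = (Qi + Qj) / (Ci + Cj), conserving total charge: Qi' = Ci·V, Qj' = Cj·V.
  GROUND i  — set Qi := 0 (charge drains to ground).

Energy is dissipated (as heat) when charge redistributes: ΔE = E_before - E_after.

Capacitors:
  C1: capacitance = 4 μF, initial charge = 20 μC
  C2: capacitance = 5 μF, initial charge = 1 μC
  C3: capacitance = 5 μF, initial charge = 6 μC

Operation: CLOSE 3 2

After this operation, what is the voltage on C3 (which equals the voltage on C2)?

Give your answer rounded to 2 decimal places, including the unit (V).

Answer: 0.70 V

Derivation:
Initial: C1(4μF, Q=20μC, V=5.00V), C2(5μF, Q=1μC, V=0.20V), C3(5μF, Q=6μC, V=1.20V)
Op 1: CLOSE 3-2: Q_total=7.00, C_total=10.00, V=0.70; Q3=3.50, Q2=3.50; dissipated=1.250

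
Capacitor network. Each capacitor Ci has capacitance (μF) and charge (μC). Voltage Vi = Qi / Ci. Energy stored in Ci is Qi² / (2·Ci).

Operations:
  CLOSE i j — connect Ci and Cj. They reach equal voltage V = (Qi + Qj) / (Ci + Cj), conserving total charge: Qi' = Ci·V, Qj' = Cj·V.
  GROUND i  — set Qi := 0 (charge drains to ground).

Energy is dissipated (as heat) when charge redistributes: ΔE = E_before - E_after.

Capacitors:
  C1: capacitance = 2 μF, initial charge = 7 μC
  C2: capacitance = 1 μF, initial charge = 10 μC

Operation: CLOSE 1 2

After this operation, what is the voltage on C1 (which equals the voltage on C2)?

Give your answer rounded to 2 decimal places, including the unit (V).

Initial: C1(2μF, Q=7μC, V=3.50V), C2(1μF, Q=10μC, V=10.00V)
Op 1: CLOSE 1-2: Q_total=17.00, C_total=3.00, V=5.67; Q1=11.33, Q2=5.67; dissipated=14.083

Answer: 5.67 V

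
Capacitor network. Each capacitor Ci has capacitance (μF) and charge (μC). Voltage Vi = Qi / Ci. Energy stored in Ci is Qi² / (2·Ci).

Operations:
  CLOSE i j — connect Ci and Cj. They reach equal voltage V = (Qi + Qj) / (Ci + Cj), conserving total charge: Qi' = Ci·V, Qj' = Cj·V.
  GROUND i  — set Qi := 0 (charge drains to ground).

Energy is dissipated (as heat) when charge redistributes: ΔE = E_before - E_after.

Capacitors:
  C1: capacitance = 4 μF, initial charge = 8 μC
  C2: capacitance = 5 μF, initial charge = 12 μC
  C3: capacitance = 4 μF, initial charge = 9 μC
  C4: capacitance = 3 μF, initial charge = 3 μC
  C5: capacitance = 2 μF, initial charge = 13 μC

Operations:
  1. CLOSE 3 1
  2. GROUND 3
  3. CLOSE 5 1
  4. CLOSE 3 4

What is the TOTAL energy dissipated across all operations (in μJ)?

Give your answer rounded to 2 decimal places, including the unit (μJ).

Initial: C1(4μF, Q=8μC, V=2.00V), C2(5μF, Q=12μC, V=2.40V), C3(4μF, Q=9μC, V=2.25V), C4(3μF, Q=3μC, V=1.00V), C5(2μF, Q=13μC, V=6.50V)
Op 1: CLOSE 3-1: Q_total=17.00, C_total=8.00, V=2.12; Q3=8.50, Q1=8.50; dissipated=0.062
Op 2: GROUND 3: Q3=0; energy lost=9.031
Op 3: CLOSE 5-1: Q_total=21.50, C_total=6.00, V=3.58; Q5=7.17, Q1=14.33; dissipated=12.760
Op 4: CLOSE 3-4: Q_total=3.00, C_total=7.00, V=0.43; Q3=1.71, Q4=1.29; dissipated=0.857
Total dissipated: 22.711 μJ

Answer: 22.71 μJ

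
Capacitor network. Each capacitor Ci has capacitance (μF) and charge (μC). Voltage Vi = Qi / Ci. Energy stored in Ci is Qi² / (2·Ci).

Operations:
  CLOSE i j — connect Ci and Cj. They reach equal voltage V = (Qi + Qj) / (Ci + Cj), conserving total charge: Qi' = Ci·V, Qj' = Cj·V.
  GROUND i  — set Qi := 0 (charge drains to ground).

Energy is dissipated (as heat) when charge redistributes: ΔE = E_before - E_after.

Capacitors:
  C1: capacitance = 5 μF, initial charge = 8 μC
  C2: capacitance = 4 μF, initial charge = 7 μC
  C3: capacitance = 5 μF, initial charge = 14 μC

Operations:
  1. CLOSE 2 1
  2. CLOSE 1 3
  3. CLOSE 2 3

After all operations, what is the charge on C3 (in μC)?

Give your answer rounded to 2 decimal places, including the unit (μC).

Answer: 9.91 μC

Derivation:
Initial: C1(5μF, Q=8μC, V=1.60V), C2(4μF, Q=7μC, V=1.75V), C3(5μF, Q=14μC, V=2.80V)
Op 1: CLOSE 2-1: Q_total=15.00, C_total=9.00, V=1.67; Q2=6.67, Q1=8.33; dissipated=0.025
Op 2: CLOSE 1-3: Q_total=22.33, C_total=10.00, V=2.23; Q1=11.17, Q3=11.17; dissipated=1.606
Op 3: CLOSE 2-3: Q_total=17.83, C_total=9.00, V=1.98; Q2=7.93, Q3=9.91; dissipated=0.357
Final charges: Q1=11.17, Q2=7.93, Q3=9.91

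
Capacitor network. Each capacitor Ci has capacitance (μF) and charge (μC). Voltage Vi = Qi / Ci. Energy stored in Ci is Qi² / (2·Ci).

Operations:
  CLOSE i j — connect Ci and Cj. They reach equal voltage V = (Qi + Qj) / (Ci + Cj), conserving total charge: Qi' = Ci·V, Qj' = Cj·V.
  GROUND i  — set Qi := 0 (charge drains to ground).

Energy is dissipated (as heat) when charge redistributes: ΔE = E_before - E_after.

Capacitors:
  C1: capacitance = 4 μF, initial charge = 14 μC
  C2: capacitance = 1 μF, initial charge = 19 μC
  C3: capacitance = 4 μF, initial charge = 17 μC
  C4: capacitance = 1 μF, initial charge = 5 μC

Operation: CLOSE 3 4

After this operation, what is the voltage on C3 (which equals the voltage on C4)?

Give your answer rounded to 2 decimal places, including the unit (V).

Answer: 4.40 V

Derivation:
Initial: C1(4μF, Q=14μC, V=3.50V), C2(1μF, Q=19μC, V=19.00V), C3(4μF, Q=17μC, V=4.25V), C4(1μF, Q=5μC, V=5.00V)
Op 1: CLOSE 3-4: Q_total=22.00, C_total=5.00, V=4.40; Q3=17.60, Q4=4.40; dissipated=0.225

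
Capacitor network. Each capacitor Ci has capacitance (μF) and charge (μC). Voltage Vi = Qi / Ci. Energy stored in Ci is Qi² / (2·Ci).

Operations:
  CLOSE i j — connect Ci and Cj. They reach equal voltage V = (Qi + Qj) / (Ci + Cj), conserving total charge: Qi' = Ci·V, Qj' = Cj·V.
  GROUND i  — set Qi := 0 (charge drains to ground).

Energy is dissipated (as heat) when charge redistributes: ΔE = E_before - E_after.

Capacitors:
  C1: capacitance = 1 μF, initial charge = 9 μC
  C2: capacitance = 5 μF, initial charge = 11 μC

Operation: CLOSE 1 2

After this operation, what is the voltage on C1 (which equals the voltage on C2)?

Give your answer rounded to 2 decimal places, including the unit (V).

Initial: C1(1μF, Q=9μC, V=9.00V), C2(5μF, Q=11μC, V=2.20V)
Op 1: CLOSE 1-2: Q_total=20.00, C_total=6.00, V=3.33; Q1=3.33, Q2=16.67; dissipated=19.267

Answer: 3.33 V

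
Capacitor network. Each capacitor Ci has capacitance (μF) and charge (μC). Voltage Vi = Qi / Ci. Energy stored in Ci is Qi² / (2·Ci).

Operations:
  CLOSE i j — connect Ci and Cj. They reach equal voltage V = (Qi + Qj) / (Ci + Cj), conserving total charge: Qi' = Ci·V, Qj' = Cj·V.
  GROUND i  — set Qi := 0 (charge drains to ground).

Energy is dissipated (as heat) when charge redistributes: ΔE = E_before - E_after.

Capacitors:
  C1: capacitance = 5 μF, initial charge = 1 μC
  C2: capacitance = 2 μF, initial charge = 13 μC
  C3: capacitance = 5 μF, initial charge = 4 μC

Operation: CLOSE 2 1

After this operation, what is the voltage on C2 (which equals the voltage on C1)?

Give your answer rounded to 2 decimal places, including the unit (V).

Initial: C1(5μF, Q=1μC, V=0.20V), C2(2μF, Q=13μC, V=6.50V), C3(5μF, Q=4μC, V=0.80V)
Op 1: CLOSE 2-1: Q_total=14.00, C_total=7.00, V=2.00; Q2=4.00, Q1=10.00; dissipated=28.350

Answer: 2.00 V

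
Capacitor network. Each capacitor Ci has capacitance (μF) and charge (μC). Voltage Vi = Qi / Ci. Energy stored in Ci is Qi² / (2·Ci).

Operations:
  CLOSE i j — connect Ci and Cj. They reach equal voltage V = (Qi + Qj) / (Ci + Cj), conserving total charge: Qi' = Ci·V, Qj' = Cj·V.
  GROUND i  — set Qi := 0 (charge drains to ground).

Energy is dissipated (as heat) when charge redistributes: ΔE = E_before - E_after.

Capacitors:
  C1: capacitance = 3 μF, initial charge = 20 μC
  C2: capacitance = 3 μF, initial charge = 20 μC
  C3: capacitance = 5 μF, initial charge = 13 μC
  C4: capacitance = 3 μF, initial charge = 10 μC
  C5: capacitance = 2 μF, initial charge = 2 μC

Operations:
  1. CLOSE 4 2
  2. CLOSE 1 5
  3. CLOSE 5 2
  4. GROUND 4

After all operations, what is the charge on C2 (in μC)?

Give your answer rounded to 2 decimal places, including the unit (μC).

Answer: 14.28 μC

Derivation:
Initial: C1(3μF, Q=20μC, V=6.67V), C2(3μF, Q=20μC, V=6.67V), C3(5μF, Q=13μC, V=2.60V), C4(3μF, Q=10μC, V=3.33V), C5(2μF, Q=2μC, V=1.00V)
Op 1: CLOSE 4-2: Q_total=30.00, C_total=6.00, V=5.00; Q4=15.00, Q2=15.00; dissipated=8.333
Op 2: CLOSE 1-5: Q_total=22.00, C_total=5.00, V=4.40; Q1=13.20, Q5=8.80; dissipated=19.267
Op 3: CLOSE 5-2: Q_total=23.80, C_total=5.00, V=4.76; Q5=9.52, Q2=14.28; dissipated=0.216
Op 4: GROUND 4: Q4=0; energy lost=37.500
Final charges: Q1=13.20, Q2=14.28, Q3=13.00, Q4=0.00, Q5=9.52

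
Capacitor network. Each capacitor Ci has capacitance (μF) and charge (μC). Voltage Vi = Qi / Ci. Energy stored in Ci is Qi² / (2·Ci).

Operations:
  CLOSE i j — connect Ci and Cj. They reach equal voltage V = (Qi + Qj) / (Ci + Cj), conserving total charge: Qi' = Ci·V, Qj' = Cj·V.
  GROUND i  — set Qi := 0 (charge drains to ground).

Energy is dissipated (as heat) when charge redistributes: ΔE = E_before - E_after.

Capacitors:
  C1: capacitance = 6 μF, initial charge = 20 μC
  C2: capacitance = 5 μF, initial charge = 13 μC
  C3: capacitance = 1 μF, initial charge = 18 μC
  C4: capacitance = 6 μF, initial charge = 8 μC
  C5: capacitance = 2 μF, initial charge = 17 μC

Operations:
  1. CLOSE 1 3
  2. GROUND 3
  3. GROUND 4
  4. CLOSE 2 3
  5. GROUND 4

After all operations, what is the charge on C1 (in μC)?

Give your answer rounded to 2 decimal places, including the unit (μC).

Initial: C1(6μF, Q=20μC, V=3.33V), C2(5μF, Q=13μC, V=2.60V), C3(1μF, Q=18μC, V=18.00V), C4(6μF, Q=8μC, V=1.33V), C5(2μF, Q=17μC, V=8.50V)
Op 1: CLOSE 1-3: Q_total=38.00, C_total=7.00, V=5.43; Q1=32.57, Q3=5.43; dissipated=92.190
Op 2: GROUND 3: Q3=0; energy lost=14.735
Op 3: GROUND 4: Q4=0; energy lost=5.333
Op 4: CLOSE 2-3: Q_total=13.00, C_total=6.00, V=2.17; Q2=10.83, Q3=2.17; dissipated=2.817
Op 5: GROUND 4: Q4=0; energy lost=0.000
Final charges: Q1=32.57, Q2=10.83, Q3=2.17, Q4=0.00, Q5=17.00

Answer: 32.57 μC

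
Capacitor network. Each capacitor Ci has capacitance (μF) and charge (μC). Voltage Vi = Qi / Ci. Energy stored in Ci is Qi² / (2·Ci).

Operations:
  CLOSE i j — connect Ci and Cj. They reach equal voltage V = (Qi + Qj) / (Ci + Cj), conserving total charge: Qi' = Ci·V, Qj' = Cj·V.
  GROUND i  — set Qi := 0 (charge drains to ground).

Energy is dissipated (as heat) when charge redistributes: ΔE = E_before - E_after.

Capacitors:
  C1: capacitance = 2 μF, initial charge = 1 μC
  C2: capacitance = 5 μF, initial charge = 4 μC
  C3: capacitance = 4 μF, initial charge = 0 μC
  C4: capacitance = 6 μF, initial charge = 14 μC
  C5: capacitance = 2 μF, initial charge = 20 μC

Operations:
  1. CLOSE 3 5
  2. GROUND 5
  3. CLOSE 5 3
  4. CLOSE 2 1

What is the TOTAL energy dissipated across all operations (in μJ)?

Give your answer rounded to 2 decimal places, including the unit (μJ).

Initial: C1(2μF, Q=1μC, V=0.50V), C2(5μF, Q=4μC, V=0.80V), C3(4μF, Q=0μC, V=0.00V), C4(6μF, Q=14μC, V=2.33V), C5(2μF, Q=20μC, V=10.00V)
Op 1: CLOSE 3-5: Q_total=20.00, C_total=6.00, V=3.33; Q3=13.33, Q5=6.67; dissipated=66.667
Op 2: GROUND 5: Q5=0; energy lost=11.111
Op 3: CLOSE 5-3: Q_total=13.33, C_total=6.00, V=2.22; Q5=4.44, Q3=8.89; dissipated=7.407
Op 4: CLOSE 2-1: Q_total=5.00, C_total=7.00, V=0.71; Q2=3.57, Q1=1.43; dissipated=0.064
Total dissipated: 85.249 μJ

Answer: 85.25 μJ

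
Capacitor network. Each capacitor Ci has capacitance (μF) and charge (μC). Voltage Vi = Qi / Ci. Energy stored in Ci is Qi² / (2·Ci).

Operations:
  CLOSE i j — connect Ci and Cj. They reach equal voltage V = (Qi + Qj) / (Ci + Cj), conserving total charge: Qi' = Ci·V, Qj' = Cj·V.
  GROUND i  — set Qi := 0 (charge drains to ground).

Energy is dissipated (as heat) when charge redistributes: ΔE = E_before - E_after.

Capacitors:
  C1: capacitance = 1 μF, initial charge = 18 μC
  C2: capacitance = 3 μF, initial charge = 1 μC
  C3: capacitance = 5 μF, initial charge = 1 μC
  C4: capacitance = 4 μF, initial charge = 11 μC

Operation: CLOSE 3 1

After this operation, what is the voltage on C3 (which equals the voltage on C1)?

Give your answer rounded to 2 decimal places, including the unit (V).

Initial: C1(1μF, Q=18μC, V=18.00V), C2(3μF, Q=1μC, V=0.33V), C3(5μF, Q=1μC, V=0.20V), C4(4μF, Q=11μC, V=2.75V)
Op 1: CLOSE 3-1: Q_total=19.00, C_total=6.00, V=3.17; Q3=15.83, Q1=3.17; dissipated=132.017

Answer: 3.17 V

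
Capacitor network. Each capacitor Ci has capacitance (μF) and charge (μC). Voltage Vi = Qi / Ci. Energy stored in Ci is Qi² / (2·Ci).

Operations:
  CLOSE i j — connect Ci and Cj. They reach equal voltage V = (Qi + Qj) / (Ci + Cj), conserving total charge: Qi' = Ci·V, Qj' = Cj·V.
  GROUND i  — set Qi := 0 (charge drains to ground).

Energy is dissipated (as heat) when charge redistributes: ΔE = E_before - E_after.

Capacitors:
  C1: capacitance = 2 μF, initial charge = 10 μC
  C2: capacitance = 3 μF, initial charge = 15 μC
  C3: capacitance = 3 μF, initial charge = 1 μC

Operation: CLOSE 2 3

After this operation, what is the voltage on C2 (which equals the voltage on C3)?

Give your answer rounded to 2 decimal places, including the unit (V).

Answer: 2.67 V

Derivation:
Initial: C1(2μF, Q=10μC, V=5.00V), C2(3μF, Q=15μC, V=5.00V), C3(3μF, Q=1μC, V=0.33V)
Op 1: CLOSE 2-3: Q_total=16.00, C_total=6.00, V=2.67; Q2=8.00, Q3=8.00; dissipated=16.333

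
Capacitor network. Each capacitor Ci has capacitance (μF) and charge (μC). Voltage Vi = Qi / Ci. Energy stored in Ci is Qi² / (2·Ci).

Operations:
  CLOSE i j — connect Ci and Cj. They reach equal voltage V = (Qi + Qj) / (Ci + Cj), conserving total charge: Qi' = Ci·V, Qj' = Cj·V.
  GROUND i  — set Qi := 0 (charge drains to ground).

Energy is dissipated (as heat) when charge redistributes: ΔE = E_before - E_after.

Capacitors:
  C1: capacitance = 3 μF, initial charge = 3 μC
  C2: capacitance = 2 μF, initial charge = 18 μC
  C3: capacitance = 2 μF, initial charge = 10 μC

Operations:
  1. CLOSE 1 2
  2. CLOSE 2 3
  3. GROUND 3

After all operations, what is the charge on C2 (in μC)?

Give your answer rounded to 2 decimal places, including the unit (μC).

Initial: C1(3μF, Q=3μC, V=1.00V), C2(2μF, Q=18μC, V=9.00V), C3(2μF, Q=10μC, V=5.00V)
Op 1: CLOSE 1-2: Q_total=21.00, C_total=5.00, V=4.20; Q1=12.60, Q2=8.40; dissipated=38.400
Op 2: CLOSE 2-3: Q_total=18.40, C_total=4.00, V=4.60; Q2=9.20, Q3=9.20; dissipated=0.320
Op 3: GROUND 3: Q3=0; energy lost=21.160
Final charges: Q1=12.60, Q2=9.20, Q3=0.00

Answer: 9.20 μC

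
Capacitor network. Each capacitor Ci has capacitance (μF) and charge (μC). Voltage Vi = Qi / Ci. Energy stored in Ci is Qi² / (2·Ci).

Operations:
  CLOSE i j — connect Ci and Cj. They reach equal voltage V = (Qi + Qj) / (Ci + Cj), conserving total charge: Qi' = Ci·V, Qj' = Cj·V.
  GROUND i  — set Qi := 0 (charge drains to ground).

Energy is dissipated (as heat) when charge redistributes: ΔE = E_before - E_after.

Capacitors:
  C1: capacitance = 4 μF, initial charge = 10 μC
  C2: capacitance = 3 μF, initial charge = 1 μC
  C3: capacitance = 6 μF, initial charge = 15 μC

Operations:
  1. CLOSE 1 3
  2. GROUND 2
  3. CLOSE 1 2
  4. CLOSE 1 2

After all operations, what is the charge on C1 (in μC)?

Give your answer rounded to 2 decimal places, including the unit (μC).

Initial: C1(4μF, Q=10μC, V=2.50V), C2(3μF, Q=1μC, V=0.33V), C3(6μF, Q=15μC, V=2.50V)
Op 1: CLOSE 1-3: Q_total=25.00, C_total=10.00, V=2.50; Q1=10.00, Q3=15.00; dissipated=0.000
Op 2: GROUND 2: Q2=0; energy lost=0.167
Op 3: CLOSE 1-2: Q_total=10.00, C_total=7.00, V=1.43; Q1=5.71, Q2=4.29; dissipated=5.357
Op 4: CLOSE 1-2: Q_total=10.00, C_total=7.00, V=1.43; Q1=5.71, Q2=4.29; dissipated=0.000
Final charges: Q1=5.71, Q2=4.29, Q3=15.00

Answer: 5.71 μC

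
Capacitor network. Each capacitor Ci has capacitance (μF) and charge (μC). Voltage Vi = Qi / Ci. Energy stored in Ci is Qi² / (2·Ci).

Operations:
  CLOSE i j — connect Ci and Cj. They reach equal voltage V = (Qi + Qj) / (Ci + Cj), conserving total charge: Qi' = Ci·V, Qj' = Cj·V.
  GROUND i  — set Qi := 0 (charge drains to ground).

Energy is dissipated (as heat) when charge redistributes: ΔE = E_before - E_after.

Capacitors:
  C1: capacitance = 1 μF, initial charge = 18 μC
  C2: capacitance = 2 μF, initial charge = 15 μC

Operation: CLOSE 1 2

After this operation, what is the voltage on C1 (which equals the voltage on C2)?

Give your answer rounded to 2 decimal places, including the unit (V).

Initial: C1(1μF, Q=18μC, V=18.00V), C2(2μF, Q=15μC, V=7.50V)
Op 1: CLOSE 1-2: Q_total=33.00, C_total=3.00, V=11.00; Q1=11.00, Q2=22.00; dissipated=36.750

Answer: 11.00 V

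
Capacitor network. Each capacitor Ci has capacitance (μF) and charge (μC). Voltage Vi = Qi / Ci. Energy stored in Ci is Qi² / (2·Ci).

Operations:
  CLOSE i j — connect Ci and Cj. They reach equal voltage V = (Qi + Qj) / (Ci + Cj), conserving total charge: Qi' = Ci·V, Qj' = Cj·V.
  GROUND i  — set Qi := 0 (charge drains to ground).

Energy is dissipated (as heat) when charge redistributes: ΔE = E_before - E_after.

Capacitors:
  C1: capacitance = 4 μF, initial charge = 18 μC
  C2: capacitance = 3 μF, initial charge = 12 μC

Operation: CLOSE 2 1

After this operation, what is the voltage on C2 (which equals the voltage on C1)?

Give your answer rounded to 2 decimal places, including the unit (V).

Answer: 4.29 V

Derivation:
Initial: C1(4μF, Q=18μC, V=4.50V), C2(3μF, Q=12μC, V=4.00V)
Op 1: CLOSE 2-1: Q_total=30.00, C_total=7.00, V=4.29; Q2=12.86, Q1=17.14; dissipated=0.214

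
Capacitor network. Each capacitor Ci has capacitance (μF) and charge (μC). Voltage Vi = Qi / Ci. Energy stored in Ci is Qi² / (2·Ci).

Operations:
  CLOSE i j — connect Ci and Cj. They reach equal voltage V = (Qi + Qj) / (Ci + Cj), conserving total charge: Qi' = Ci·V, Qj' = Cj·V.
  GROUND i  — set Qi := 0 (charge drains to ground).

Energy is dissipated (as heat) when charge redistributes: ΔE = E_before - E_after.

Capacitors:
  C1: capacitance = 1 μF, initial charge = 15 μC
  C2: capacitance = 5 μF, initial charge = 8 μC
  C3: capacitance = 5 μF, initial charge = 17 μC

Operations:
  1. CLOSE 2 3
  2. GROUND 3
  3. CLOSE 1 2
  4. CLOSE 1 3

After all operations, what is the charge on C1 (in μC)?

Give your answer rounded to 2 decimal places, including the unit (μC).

Initial: C1(1μF, Q=15μC, V=15.00V), C2(5μF, Q=8μC, V=1.60V), C3(5μF, Q=17μC, V=3.40V)
Op 1: CLOSE 2-3: Q_total=25.00, C_total=10.00, V=2.50; Q2=12.50, Q3=12.50; dissipated=4.050
Op 2: GROUND 3: Q3=0; energy lost=15.625
Op 3: CLOSE 1-2: Q_total=27.50, C_total=6.00, V=4.58; Q1=4.58, Q2=22.92; dissipated=65.104
Op 4: CLOSE 1-3: Q_total=4.58, C_total=6.00, V=0.76; Q1=0.76, Q3=3.82; dissipated=8.753
Final charges: Q1=0.76, Q2=22.92, Q3=3.82

Answer: 0.76 μC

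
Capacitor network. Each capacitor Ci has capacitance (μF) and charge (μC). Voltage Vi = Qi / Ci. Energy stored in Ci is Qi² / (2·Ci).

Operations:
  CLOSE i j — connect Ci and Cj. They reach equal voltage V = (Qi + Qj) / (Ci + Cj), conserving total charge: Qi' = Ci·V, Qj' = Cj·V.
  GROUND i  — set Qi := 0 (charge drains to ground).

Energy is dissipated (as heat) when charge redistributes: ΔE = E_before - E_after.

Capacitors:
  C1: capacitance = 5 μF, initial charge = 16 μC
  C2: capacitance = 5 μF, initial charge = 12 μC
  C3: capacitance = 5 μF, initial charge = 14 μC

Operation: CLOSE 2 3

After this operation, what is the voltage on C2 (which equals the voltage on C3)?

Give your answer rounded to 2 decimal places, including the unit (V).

Answer: 2.60 V

Derivation:
Initial: C1(5μF, Q=16μC, V=3.20V), C2(5μF, Q=12μC, V=2.40V), C3(5μF, Q=14μC, V=2.80V)
Op 1: CLOSE 2-3: Q_total=26.00, C_total=10.00, V=2.60; Q2=13.00, Q3=13.00; dissipated=0.200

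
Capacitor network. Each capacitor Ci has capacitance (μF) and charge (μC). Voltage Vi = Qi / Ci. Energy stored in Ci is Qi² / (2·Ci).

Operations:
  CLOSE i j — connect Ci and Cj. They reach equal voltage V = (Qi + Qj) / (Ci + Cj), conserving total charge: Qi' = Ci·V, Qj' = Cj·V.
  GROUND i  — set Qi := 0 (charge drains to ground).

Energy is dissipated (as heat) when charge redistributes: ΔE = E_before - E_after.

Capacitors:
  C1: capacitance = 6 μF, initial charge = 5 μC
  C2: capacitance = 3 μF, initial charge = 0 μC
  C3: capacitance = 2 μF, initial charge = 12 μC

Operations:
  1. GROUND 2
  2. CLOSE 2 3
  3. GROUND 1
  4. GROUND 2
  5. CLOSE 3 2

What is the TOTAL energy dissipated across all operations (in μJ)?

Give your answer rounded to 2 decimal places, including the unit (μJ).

Answer: 35.78 μJ

Derivation:
Initial: C1(6μF, Q=5μC, V=0.83V), C2(3μF, Q=0μC, V=0.00V), C3(2μF, Q=12μC, V=6.00V)
Op 1: GROUND 2: Q2=0; energy lost=0.000
Op 2: CLOSE 2-3: Q_total=12.00, C_total=5.00, V=2.40; Q2=7.20, Q3=4.80; dissipated=21.600
Op 3: GROUND 1: Q1=0; energy lost=2.083
Op 4: GROUND 2: Q2=0; energy lost=8.640
Op 5: CLOSE 3-2: Q_total=4.80, C_total=5.00, V=0.96; Q3=1.92, Q2=2.88; dissipated=3.456
Total dissipated: 35.779 μJ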